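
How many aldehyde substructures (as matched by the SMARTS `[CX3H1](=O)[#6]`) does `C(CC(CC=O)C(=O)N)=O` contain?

2

[CX3H1](=O)[#6] is the SMARTS for an aldehyde: an sp2 carbon with one H, double-bonded to O and single-bonded to carbon.
The molecule carries 2 separate instances of an aldehyde (-CHO) meeting every constraint; each maps to a distinct set of atoms, giving 2 matches.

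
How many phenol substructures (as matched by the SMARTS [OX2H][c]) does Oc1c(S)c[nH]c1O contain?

2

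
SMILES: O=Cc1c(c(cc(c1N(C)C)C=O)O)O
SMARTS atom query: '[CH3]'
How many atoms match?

Check the 15 heavy atoms by environment: 5× c (aromatic, H0) → no; 1× c (aromatic, H1) → no; 2× C (H1) → no; 2× O (H0) → no; 1× N (H0) → no; 2× C (H3) → match; 2× O (H1) → no.
That gives 2 matching atoms.

2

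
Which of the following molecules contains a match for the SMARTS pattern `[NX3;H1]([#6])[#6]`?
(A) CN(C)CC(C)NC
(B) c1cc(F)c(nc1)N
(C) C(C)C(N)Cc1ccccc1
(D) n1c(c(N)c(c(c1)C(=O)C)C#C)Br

A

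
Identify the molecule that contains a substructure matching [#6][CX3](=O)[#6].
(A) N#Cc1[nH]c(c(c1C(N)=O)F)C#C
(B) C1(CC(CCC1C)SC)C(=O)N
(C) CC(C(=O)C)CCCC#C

[#6][CX3](=O)[#6] describes a carbonyl carbon (no H) flanked by two carbons (a ketone).
(A) has a primary amide (-C(=O)NH2) but one neighbour of the carbonyl carbon is N, not C.
(B) has a primary amide (-C(=O)NH2) but one neighbour of the carbonyl carbon is N, not C.
(C) contains an acetyl/ketone group (-C(=O)CH3), which satisfies every atom and bond constraint.
So the answer is (C).

C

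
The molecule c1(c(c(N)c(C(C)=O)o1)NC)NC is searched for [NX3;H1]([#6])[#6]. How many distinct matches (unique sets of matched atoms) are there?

[NX3;H1]([#6])[#6] is the SMARTS for a secondary amine: a trivalent nitrogen with one H, bonded to two carbons.
The molecule carries 2 separate instances of an N-methylamino group (-NHCH3) meeting every constraint; each maps to a distinct set of atoms, giving 2 matches.

2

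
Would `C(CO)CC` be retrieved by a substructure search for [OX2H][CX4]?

Yes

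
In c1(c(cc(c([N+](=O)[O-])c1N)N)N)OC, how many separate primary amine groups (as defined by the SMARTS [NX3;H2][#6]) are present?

3

[NX3;H2][#6] is the SMARTS for a primary amine: a trivalent nitrogen with two H attached to carbon.
The molecule carries 3 separate instances of a primary amino group (-NH2) meeting every constraint; each maps to a distinct set of atoms, giving 3 matches.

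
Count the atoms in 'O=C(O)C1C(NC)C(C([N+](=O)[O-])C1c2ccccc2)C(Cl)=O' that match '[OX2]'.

1

The query [OX2] means: aliphatic oxygen with two total connections — ether, hydroxyl, or ester single-bond O.
Check the 22 heavy atoms by environment: 6× C (X4) → no; 6× c (aromatic, X3) → no; 2× C (X3) → no; 3× O (X1) → no; 1× Cl (X1) → no; 1× N (charge +1, X3) → no; 1× O (charge -1, X1) → no; 1× O (X2) → match; 1× N (X3) → no.
That gives 1 matching atom.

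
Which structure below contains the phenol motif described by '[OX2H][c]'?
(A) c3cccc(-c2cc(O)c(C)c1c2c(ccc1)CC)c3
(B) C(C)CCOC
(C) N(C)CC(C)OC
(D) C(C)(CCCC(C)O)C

A

[OX2H][c] describes a hydroxyl oxygen attached to an aromatic carbon (a phenol).
(A) contains a hydroxyl group (-OH), which satisfies every atom and bond constraint.
(B) has a methoxy ether (-OCH3) but the oxygen has H0, not H1.
(C) has a methoxy ether (-OCH3) but the oxygen has H0, not H1.
(D) has a hydroxyl group (-OH) but the -OH is on an aliphatic carbon, not an aromatic c.
So the answer is (A).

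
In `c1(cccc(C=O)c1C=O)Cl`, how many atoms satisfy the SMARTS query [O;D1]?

2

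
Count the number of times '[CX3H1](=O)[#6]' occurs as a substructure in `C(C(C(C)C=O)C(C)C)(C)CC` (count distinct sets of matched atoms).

1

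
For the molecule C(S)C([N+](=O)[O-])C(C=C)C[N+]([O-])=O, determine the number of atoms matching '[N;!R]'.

2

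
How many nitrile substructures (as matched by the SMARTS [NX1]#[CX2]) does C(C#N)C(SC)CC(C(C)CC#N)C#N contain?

[NX1]#[CX2] is the SMARTS for a nitrile: a nitrogen triple-bonded to a two-connected carbon.
The molecule carries 3 separate instances of a nitrile (-C#N) meeting every constraint; each maps to a distinct set of atoms, giving 3 matches.

3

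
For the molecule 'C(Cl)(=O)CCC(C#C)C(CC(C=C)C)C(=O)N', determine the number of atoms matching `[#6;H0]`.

3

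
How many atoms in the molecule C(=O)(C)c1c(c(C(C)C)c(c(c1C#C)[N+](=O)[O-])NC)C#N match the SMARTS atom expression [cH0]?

6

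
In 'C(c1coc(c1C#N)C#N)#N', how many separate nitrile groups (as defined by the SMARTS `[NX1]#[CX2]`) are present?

3

[NX1]#[CX2] is the SMARTS for a nitrile: a nitrogen triple-bonded to a two-connected carbon.
The molecule carries 3 separate instances of a nitrile (-C#N) meeting every constraint; each maps to a distinct set of atoms, giving 3 matches.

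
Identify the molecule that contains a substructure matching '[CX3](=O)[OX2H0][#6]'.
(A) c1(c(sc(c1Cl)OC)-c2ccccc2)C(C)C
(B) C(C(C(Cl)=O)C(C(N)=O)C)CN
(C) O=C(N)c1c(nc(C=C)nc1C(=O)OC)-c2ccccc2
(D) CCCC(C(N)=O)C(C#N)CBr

[CX3](=O)[OX2H0][#6] describes a carbonyl carbon bonded to an oxygen that is itself bonded to carbon (no H on that O) (an ester).
(A) has a methoxy ether (-OCH3) but the ether oxygen is not adjacent to a C=O carbon.
(B) has a primary amide (-C(=O)NH2) but the carbonyl is bonded to N, not to an O-C linkage.
(C) contains a methyl-ester group (-C(=O)OCH3), which satisfies every atom and bond constraint.
(D) has a primary amide (-C(=O)NH2) but the carbonyl is bonded to N, not to an O-C linkage.
So the answer is (C).

C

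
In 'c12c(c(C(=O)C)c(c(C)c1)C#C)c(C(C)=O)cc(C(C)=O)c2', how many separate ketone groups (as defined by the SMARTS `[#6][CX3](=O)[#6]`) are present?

3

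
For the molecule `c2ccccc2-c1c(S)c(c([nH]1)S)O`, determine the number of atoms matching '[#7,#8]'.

2

The query [#7,#8] means: nitrogen or oxygen (comma = OR).
Check the 14 heavy atoms by environment: 1× n (aromatic) → match; 10× c (aromatic) → no; 1× O → match; 2× S → no.
Summing the matching environments: 1 + 1 = 2 matching atoms.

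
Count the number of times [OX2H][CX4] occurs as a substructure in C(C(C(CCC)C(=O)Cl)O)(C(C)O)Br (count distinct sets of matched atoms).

2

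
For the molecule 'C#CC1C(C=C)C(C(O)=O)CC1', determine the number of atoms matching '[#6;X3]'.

3

The query [#6;X3] means: any carbon (aromatic or not) with three total connections.
Check the 12 heavy atoms by environment: 5× C (X4) → no; 3× C (X3) → match; 2× C (X2) → no; 1× O (X1) → no; 1× O (X2) → no.
That gives 3 matching atoms.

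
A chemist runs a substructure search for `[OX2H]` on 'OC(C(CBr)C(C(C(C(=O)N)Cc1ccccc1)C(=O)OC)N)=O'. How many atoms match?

1

The query [OX2H] means: aliphatic oxygen with two connections, one of which is H — an -OH oxygen.
Check the 24 heavy atoms by environment: 2× C (H2, X4) → no; 4× C (H1, X4) → no; 3× C (H0, X3) → no; 3× O (H0, X1) → no; 1× O (H0, X2) → no; 1× C (H3, X4) → no; 2× N (H2, X3) → no; 1× O (H1, X2) → match; 1× c (aromatic, H0, X3) → no; 5× c (aromatic, H1, X3) → no; 1× Br (H0, X1) → no.
That gives 1 matching atom.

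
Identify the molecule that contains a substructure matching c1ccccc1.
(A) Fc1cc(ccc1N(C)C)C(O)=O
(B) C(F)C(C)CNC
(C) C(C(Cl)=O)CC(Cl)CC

A

c1ccccc1 describes six aromatic carbons in a ring (a benzene ring).
(A) contains the required atom environment, so the pattern matches.
(B) has a methyl group (-CH3) but no six-membered all-carbon aromatic ring is present.
(C) has a methyl group (-CH3) but no six-membered all-carbon aromatic ring is present.
So the answer is (A).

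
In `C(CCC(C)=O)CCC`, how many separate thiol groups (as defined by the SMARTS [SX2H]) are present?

0

[SX2H] is the SMARTS for a thiol: an aliphatic sulfur with two connections, one being H.
No fragment in the molecule satisfies every constraint, giving 0 matches.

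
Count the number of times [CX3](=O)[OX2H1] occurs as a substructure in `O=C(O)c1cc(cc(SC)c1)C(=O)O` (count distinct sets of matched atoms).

[CX3](=O)[OX2H1] is the SMARTS for a carboxylic acid: an sp2 carbon double-bonded to O and single-bonded to an -OH oxygen.
The molecule carries 2 separate instances of a carboxylic acid group (-C(=O)OH) meeting every constraint; each maps to a distinct set of atoms, giving 2 matches.

2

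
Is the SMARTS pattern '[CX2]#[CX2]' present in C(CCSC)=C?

The pattern [CX2]#[CX2] describes a carbon-carbon triple bond — an alkyne.
The closest candidate here is a vinyl group (-CH=CH2), but the C=C is a double bond; both carbons are CX3, not CX2. No other fragment satisfies the full query, so there is no match.

No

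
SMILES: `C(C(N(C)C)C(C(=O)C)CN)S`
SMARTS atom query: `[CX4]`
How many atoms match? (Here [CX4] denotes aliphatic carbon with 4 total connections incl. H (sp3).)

7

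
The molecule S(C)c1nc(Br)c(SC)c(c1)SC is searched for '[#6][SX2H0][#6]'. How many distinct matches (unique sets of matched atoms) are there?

[#6][SX2H0][#6] is the SMARTS for a thioether: an aliphatic sulfur bridging two carbons with no H on the sulfur.
The molecule carries 3 separate instances of a methylthio ether (-SCH3) meeting every constraint; each maps to a distinct set of atoms, giving 3 matches.

3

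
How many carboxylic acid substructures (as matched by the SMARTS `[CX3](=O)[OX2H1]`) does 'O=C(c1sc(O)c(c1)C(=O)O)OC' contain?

1

[CX3](=O)[OX2H1] is the SMARTS for a carboxylic acid: an sp2 carbon double-bonded to O and single-bonded to an -OH oxygen.
Exactly one fragment in the molecule meets all constraints, giving 1 match.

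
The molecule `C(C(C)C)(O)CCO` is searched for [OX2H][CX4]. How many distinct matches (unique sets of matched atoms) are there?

[OX2H][CX4] is the SMARTS for an aliphatic alcohol: a hydroxyl oxygen bound to an sp3 (X4) carbon.
The molecule carries 2 separate instances of a hydroxyl group (-OH) meeting every constraint; each maps to a distinct set of atoms, giving 2 matches.

2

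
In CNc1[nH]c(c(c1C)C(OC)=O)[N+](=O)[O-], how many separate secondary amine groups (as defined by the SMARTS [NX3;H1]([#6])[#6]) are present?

1

[NX3;H1]([#6])[#6] is the SMARTS for a secondary amine: a trivalent nitrogen with one H, bonded to two carbons.
Exactly one fragment in the molecule meets all constraints, giving 1 match.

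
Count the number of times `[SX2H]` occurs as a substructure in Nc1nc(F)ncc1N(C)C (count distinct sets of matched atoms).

0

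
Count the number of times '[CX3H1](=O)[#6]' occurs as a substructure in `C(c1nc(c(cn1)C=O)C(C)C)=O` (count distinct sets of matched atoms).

[CX3H1](=O)[#6] is the SMARTS for an aldehyde: an sp2 carbon with one H, double-bonded to O and single-bonded to carbon.
The molecule carries 2 separate instances of an aldehyde (-CHO) meeting every constraint; each maps to a distinct set of atoms, giving 2 matches.

2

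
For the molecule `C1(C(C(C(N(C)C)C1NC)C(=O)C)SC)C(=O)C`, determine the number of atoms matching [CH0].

2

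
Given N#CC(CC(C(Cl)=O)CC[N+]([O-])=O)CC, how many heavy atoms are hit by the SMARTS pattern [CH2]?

The query [CH2] means: aliphatic carbon with exactly two hydrogens.
Check the 15 heavy atoms by environment: 4× C (H2) → match; 2× C (H1) → no; 1× C (H3) → no; 2× C (H0) → no; 2× O (H0) → no; 1× Cl (H0) → no; 1× N (charge +1, H0) → no; 1× O (charge -1, H0) → no; 1× N (H0) → no.
That gives 4 matching atoms.

4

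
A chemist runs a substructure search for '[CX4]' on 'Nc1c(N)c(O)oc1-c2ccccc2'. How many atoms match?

The query [CX4] means: C with X4: aliphatic carbon with exactly 4 total connections (bonds + H).
Check the 14 heavy atoms by environment: 1× o (aromatic, X2) → no; 10× c (aromatic, X3) → no; 1× O (X2) → no; 2× N (X3) → no.
No environment satisfies the query, so 0 matching atoms.

0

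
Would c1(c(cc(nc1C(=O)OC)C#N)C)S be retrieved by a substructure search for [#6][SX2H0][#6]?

No

The pattern [#6][SX2H0][#6] describes an aliphatic sulfur bridging two carbons with no H on the sulfur — a thioether.
The closest candidate here is a thiol (-SH), but the sulfur has H1, not H0 bridging two carbons. No other fragment satisfies the full query, so there is no match.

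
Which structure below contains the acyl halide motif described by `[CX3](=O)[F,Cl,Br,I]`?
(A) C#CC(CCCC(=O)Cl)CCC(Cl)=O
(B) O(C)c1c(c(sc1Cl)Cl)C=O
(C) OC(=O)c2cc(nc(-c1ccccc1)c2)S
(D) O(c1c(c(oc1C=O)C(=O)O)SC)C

A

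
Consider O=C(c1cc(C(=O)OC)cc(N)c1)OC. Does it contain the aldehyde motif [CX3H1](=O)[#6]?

No

The pattern [CX3H1](=O)[#6] describes an sp2 carbon with one H, double-bonded to O and single-bonded to carbon — an aldehyde.
The closest candidate here is a methyl-ester group (-C(=O)OCH3), but the carbonyl carbon has H0, not H1. No other fragment satisfies the full query, so there is no match.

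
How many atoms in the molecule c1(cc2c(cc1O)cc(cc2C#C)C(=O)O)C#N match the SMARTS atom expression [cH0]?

6

The query [cH0] means: aromatic carbon with no attached hydrogen (substituted or ring-fusion).
Check the 18 heavy atoms by environment: 6× c (aromatic, H0) → match; 4× c (aromatic, H1) → no; 2× O (H1) → no; 3× C (H0) → no; 1× C (H1) → no; 1× O (H0) → no; 1× N (H0) → no.
That gives 6 matching atoms.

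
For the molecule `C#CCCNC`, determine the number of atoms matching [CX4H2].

The query [CX4H2] means: sp3 carbon (X4) with exactly two hydrogens.
Check the 6 heavy atoms by environment: 2× C (H2, X4) → match; 1× C (H0, X2) → no; 1× C (H1, X2) → no; 1× N (H1, X3) → no; 1× C (H3, X4) → no.
That gives 2 matching atoms.

2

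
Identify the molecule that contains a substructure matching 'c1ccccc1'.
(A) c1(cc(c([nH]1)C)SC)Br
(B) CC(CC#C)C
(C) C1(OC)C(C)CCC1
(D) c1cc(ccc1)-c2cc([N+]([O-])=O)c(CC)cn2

c1ccccc1 describes six aromatic carbons in a ring (a benzene ring).
(A) has a methyl group (-CH3) but no six-membered all-carbon aromatic ring is present.
(B) has a methyl group (-CH3) but no six-membered all-carbon aromatic ring is present.
(C) has a methyl group (-CH3) but no six-membered all-carbon aromatic ring is present.
(D) contains a phenyl ring, which satisfies every atom and bond constraint.
So the answer is (D).

D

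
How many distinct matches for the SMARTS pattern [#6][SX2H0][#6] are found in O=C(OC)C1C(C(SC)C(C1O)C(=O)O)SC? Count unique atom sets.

[#6][SX2H0][#6] is the SMARTS for a thioether: an aliphatic sulfur bridging two carbons with no H on the sulfur.
The molecule carries 2 separate instances of a methylthio ether (-SCH3) meeting every constraint; each maps to a distinct set of atoms, giving 2 matches.

2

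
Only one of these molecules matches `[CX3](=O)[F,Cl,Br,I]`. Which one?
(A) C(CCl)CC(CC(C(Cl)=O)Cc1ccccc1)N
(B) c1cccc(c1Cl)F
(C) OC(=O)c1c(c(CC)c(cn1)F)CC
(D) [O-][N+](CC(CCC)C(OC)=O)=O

A

[CX3](=O)[F,Cl,Br,I] describes a carbonyl carbon bonded to a halogen (an acyl halide).
(A) contains an acyl chloride (-C(=O)Cl), which satisfies every atom and bond constraint.
(B) has a chloro substituent but the Cl is not on a carbonyl carbon.
(C) has a carboxylic acid group (-C(=O)OH) but the carbonyl is bonded to -OH, not to a halogen.
(D) has a methyl-ester group (-C(=O)OCH3) but the carbonyl is bonded to -O-C, not to a halogen.
So the answer is (A).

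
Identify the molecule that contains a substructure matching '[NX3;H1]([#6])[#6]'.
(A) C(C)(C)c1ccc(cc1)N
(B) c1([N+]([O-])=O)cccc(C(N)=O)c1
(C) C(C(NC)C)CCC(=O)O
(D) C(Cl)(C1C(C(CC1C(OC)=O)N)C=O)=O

[NX3;H1]([#6])[#6] describes a trivalent nitrogen with one H, bonded to two carbons (a secondary amine).
(A) has a primary amino group (-NH2) but the nitrogen has H2 and only one carbon neighbour.
(B) has a primary amide (-C(=O)NH2) but the -C(=O)NH2 nitrogen has H2, not H1.
(C) contains an N-methylamino group (-NHCH3), which satisfies every atom and bond constraint.
(D) has a primary amino group (-NH2) but the nitrogen has H2 and only one carbon neighbour.
So the answer is (C).

C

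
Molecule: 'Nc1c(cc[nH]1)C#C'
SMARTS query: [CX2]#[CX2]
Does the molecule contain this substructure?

The pattern [CX2]#[CX2] describes a carbon-carbon triple bond — an alkyne.
The molecule carries an ethynyl group (-C#CH), whose atoms satisfy every constraint of the query, so the pattern matches.

Yes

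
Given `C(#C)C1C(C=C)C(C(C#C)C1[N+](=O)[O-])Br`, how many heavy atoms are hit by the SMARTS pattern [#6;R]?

The query [#6;R] means: carbon that is part of a ring.
Check the 15 heavy atoms by environment: 5× C (in 5-ring) → match; 6× C (acyclic) → no; 1× Br (acyclic) → no; 1× N (charge +1, acyclic) → no; 1× O (charge -1, acyclic) → no; 1× O (acyclic) → no.
That gives 5 matching atoms.

5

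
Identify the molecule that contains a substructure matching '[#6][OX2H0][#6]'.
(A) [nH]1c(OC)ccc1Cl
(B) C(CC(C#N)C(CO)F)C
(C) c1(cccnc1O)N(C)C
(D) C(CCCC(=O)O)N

[#6][OX2H0][#6] describes an aliphatic oxygen bridging two carbons with no H on the oxygen (an ether).
(A) contains a methoxy ether (-OCH3), which satisfies every atom and bond constraint.
(B) has a hydroxyl group (-OH) but the oxygen has H1, not H0 bridging two carbons.
(C) has a hydroxyl group (-OH) but the oxygen has H1, not H0 bridging two carbons.
(D) has a carboxylic acid group (-C(=O)OH) but the -OH oxygen has H1; the =O is OX1, not OX2.
So the answer is (A).

A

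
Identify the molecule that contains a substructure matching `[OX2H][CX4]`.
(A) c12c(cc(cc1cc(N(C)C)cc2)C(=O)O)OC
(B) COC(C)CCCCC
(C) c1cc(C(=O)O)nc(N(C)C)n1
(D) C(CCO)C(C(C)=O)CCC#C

[OX2H][CX4] describes a hydroxyl oxygen bound to an sp3 (X4) carbon (an aliphatic alcohol).
(A) has a carboxylic acid group (-C(=O)OH) but the -OH is on a CX3 carbonyl carbon, not a CX4 carbon.
(B) has a methoxy ether (-OCH3) but the oxygen has H0 (ether), not H1.
(C) has a carboxylic acid group (-C(=O)OH) but the -OH is on a CX3 carbonyl carbon, not a CX4 carbon.
(D) contains a hydroxyl group (-OH), which satisfies every atom and bond constraint.
So the answer is (D).

D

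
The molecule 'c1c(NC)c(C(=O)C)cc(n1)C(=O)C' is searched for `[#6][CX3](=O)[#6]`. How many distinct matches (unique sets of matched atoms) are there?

2

[#6][CX3](=O)[#6] is the SMARTS for a ketone: a carbonyl carbon (no H) flanked by two carbons.
The molecule carries 2 separate instances of an acetyl/ketone group (-C(=O)CH3) meeting every constraint; each maps to a distinct set of atoms, giving 2 matches.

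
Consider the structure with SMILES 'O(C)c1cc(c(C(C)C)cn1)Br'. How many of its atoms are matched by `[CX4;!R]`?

The query [CX4;!R] means: aliphatic carbon with four total connections, not in a ring.
Check the 12 heavy atoms by environment: 1× n (aromatic, X2, in 6-ring) → no; 5× c (aromatic, X3, in 6-ring) → no; 1× Br (X1, acyclic) → no; 1× O (X2, acyclic) → no; 4× C (X4, acyclic) → match.
That gives 4 matching atoms.

4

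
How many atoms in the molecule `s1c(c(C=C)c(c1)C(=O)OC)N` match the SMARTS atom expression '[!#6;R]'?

1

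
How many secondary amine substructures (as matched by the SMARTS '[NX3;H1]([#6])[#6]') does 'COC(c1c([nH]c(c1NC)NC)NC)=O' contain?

[NX3;H1]([#6])[#6] is the SMARTS for a secondary amine: a trivalent nitrogen with one H, bonded to two carbons.
The molecule carries 3 separate instances of an N-methylamino group (-NHCH3) meeting every constraint; each maps to a distinct set of atoms, giving 3 matches.

3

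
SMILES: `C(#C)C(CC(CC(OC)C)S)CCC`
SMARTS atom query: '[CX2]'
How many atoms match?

2

The query [CX2] means: C with X2: aliphatic carbon with exactly 2 total connections.
Check the 14 heavy atoms by environment: 10× C (X4) → no; 2× C (X2) → match; 1× O (X2) → no; 1× S (X2) → no.
That gives 2 matching atoms.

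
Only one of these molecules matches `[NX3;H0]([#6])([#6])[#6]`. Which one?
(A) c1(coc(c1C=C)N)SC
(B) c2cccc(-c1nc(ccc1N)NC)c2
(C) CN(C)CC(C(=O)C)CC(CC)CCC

[NX3;H0]([#6])([#6])[#6] describes a trivalent nitrogen with no H, bonded to three carbons (a tertiary amine).
(A) has a primary amino group (-NH2) but the nitrogen has H2, not H0 with three carbons.
(B) has an N-methylamino group (-NHCH3) but the nitrogen still has one H (H1), not H0.
(C) contains a dimethylamino group (-N(CH3)2), which satisfies every atom and bond constraint.
So the answer is (C).

C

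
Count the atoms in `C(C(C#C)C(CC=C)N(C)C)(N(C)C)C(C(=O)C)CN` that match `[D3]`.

7

The query [D3] means: atom with exactly three heavy-atom neighbours.
Check the 20 heavy atoms by environment: 4× C (D2) → no; 5× C (D3) → match; 1× O (D1) → no; 7× C (D1) → no; 2× N (D3) → match; 1× N (D1) → no.
Summing the matching environments: 5 + 2 = 7 matching atoms.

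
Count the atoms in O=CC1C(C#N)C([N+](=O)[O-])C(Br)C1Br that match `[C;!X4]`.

2

The query [C;!X4] means: aliphatic carbon that does not have four total connections.
Check the 14 heavy atoms by environment: 5× C (X4) → no; 1× C (X2) → match; 1× N (X1) → no; 2× Br (X1) → no; 1× C (X3) → match; 2× O (X1) → no; 1× N (charge +1, X3) → no; 1× O (charge -1, X1) → no.
Summing the matching environments: 1 + 1 = 2 matching atoms.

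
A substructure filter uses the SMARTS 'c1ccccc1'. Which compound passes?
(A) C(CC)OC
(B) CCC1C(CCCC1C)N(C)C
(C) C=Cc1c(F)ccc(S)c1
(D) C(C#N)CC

C

c1ccccc1 describes six aromatic carbons in a ring (a benzene ring).
(A) has a methyl group (-CH3) but no six-membered all-carbon aromatic ring is present.
(B) has a methyl group (-CH3) but no six-membered all-carbon aromatic ring is present.
(C) contains the required atom environment, so the pattern matches.
(D) has a methyl group (-CH3) but no six-membered all-carbon aromatic ring is present.
So the answer is (C).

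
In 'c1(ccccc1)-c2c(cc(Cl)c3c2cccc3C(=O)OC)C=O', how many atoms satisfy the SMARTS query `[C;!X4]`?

2

The query [C;!X4] means: aliphatic carbon that does not have four total connections.
Check the 23 heavy atoms by environment: 16× c (aromatic, X3) → no; 2× C (X3) → match; 2× O (X1) → no; 1× O (X2) → no; 1× C (X4) → no; 1× Cl (X1) → no.
That gives 2 matching atoms.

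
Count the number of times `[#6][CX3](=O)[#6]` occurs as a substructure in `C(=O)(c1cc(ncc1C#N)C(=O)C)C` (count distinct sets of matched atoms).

[#6][CX3](=O)[#6] is the SMARTS for a ketone: a carbonyl carbon (no H) flanked by two carbons.
The molecule carries 2 separate instances of an acetyl/ketone group (-C(=O)CH3) meeting every constraint; each maps to a distinct set of atoms, giving 2 matches.

2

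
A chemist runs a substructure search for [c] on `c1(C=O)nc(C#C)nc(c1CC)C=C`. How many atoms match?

4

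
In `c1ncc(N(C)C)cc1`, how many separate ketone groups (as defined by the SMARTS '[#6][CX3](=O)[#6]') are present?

[#6][CX3](=O)[#6] is the SMARTS for a ketone: a carbonyl carbon (no H) flanked by two carbons.
No fragment in the molecule satisfies every constraint, giving 0 matches.

0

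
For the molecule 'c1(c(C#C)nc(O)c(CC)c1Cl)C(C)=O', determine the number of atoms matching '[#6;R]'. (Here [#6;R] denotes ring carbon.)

5

The query [#6;R] means: carbon that is part of a ring.
Check the 15 heavy atoms by environment: 1× n (aromatic, in 6-ring) → no; 5× c (aromatic, in 6-ring) → match; 2× O (acyclic) → no; 6× C (acyclic) → no; 1× Cl (acyclic) → no.
That gives 5 matching atoms.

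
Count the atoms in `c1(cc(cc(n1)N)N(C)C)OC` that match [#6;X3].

The query [#6;X3] means: any carbon (aromatic or not) with three total connections.
Check the 12 heavy atoms by environment: 1× n (aromatic, X2) → no; 5× c (aromatic, X3) → match; 2× N (X3) → no; 3× C (X4) → no; 1× O (X2) → no.
That gives 5 matching atoms.

5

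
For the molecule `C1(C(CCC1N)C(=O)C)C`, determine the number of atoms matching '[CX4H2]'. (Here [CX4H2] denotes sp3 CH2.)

The query [CX4H2] means: sp3 carbon (X4) with exactly two hydrogens.
Check the 10 heavy atoms by environment: 3× C (H1, X4) → no; 2× C (H2, X4) → match; 1× N (H2, X3) → no; 1× C (H0, X3) → no; 1× O (H0, X1) → no; 2× C (H3, X4) → no.
That gives 2 matching atoms.

2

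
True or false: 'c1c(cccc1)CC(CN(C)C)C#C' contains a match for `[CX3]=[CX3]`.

False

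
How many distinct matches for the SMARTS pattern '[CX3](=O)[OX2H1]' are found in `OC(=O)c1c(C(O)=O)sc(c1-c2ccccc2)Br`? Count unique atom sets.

2

[CX3](=O)[OX2H1] is the SMARTS for a carboxylic acid: an sp2 carbon double-bonded to O and single-bonded to an -OH oxygen.
The molecule carries 2 separate instances of a carboxylic acid group (-C(=O)OH) meeting every constraint; each maps to a distinct set of atoms, giving 2 matches.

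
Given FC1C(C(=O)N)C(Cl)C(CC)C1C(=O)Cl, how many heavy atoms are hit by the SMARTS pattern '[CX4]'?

7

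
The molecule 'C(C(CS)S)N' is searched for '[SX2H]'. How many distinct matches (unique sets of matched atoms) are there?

[SX2H] is the SMARTS for a thiol: an aliphatic sulfur with two connections, one being H.
The molecule carries 2 separate instances of a thiol (-SH) meeting every constraint; each maps to a distinct set of atoms, giving 2 matches.

2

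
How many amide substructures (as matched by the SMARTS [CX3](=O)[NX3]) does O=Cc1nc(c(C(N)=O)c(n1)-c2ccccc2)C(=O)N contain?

2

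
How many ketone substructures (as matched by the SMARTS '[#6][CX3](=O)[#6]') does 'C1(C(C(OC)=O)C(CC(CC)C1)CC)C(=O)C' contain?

1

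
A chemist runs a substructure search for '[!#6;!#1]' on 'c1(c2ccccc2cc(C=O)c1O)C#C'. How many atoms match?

The query [!#6;!#1] means: not carbon and not hydrogen — any heteroatom.
Check the 15 heavy atoms by environment: 10× c (aromatic) → no; 2× O → match; 3× C → no.
That gives 2 matching atoms.

2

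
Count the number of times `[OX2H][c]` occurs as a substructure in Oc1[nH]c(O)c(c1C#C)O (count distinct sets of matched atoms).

3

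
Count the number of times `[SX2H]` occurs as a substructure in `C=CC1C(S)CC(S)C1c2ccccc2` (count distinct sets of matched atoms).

2

[SX2H] is the SMARTS for a thiol: an aliphatic sulfur with two connections, one being H.
The molecule carries 2 separate instances of a thiol (-SH) meeting every constraint; each maps to a distinct set of atoms, giving 2 matches.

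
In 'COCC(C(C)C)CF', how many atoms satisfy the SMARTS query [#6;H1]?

2

Check the 9 heavy atoms by environment: 2× C (H2) → no; 2× C (H1) → match; 1× O (H0) → no; 3× C (H3) → no; 1× F (H0) → no.
That gives 2 matching atoms.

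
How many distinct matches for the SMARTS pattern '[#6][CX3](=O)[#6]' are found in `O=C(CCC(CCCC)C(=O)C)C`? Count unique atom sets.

[#6][CX3](=O)[#6] is the SMARTS for a ketone: a carbonyl carbon (no H) flanked by two carbons.
The molecule carries 2 separate instances of an acetyl/ketone group (-C(=O)CH3) meeting every constraint; each maps to a distinct set of atoms, giving 2 matches.

2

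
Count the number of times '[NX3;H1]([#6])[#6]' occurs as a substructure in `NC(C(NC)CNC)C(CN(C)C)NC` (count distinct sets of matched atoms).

3

[NX3;H1]([#6])[#6] is the SMARTS for a secondary amine: a trivalent nitrogen with one H, bonded to two carbons.
The molecule carries 3 separate instances of an N-methylamino group (-NHCH3) meeting every constraint; each maps to a distinct set of atoms, giving 3 matches.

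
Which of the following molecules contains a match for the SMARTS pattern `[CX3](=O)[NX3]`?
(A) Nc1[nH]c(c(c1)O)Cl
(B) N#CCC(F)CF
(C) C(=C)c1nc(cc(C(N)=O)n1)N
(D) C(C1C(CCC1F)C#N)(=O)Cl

C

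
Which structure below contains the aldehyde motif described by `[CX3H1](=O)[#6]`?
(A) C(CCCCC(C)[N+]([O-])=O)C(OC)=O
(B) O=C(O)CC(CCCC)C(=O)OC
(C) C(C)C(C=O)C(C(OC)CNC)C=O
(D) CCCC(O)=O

[CX3H1](=O)[#6] describes an sp2 carbon with one H, double-bonded to O and single-bonded to carbon (an aldehyde).
(A) has a methyl-ester group (-C(=O)OCH3) but the carbonyl carbon has H0, not H1.
(B) has a carboxylic acid group (-C(=O)OH) but the carbonyl carbon has H0 and is bonded to O, not H1.
(C) contains an aldehyde (-CHO), which satisfies every atom and bond constraint.
(D) has a carboxylic acid group (-C(=O)OH) but the carbonyl carbon has H0 and is bonded to O, not H1.
So the answer is (C).

C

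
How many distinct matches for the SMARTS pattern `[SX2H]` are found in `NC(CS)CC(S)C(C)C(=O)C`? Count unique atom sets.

2

[SX2H] is the SMARTS for a thiol: an aliphatic sulfur with two connections, one being H.
The molecule carries 2 separate instances of a thiol (-SH) meeting every constraint; each maps to a distinct set of atoms, giving 2 matches.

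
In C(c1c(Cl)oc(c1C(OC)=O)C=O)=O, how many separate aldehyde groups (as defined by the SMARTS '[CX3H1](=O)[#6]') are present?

[CX3H1](=O)[#6] is the SMARTS for an aldehyde: an sp2 carbon with one H, double-bonded to O and single-bonded to carbon.
The molecule carries 2 separate instances of an aldehyde (-CHO) meeting every constraint; each maps to a distinct set of atoms, giving 2 matches.

2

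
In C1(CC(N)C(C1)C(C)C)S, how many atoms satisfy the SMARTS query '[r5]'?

5

The query [r5] means: r5 matches atoms in a five-membered ring.
Check the 10 heavy atoms by environment: 5× C (in 5-ring) → match; 3× C (acyclic) → no; 1× N (acyclic) → no; 1× S (acyclic) → no.
That gives 5 matching atoms.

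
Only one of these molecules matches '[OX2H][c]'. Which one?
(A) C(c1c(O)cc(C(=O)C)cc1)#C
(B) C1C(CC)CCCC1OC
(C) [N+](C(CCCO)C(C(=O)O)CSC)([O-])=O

A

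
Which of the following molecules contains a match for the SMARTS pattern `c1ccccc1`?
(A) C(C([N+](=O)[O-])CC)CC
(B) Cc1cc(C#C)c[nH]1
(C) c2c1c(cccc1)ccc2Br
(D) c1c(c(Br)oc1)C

c1ccccc1 describes six aromatic carbons in a ring (a benzene ring).
(A) has a methyl group (-CH3) but no six-membered all-carbon aromatic ring is present.
(B) has a methyl group (-CH3) but no six-membered all-carbon aromatic ring is present.
(C) contains the required atom environment, so the pattern matches.
(D) has a methyl group (-CH3) but no six-membered all-carbon aromatic ring is present.
So the answer is (C).

C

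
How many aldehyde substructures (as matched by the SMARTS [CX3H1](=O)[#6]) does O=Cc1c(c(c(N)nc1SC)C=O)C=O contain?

3

[CX3H1](=O)[#6] is the SMARTS for an aldehyde: an sp2 carbon with one H, double-bonded to O and single-bonded to carbon.
The molecule carries 3 separate instances of an aldehyde (-CHO) meeting every constraint; each maps to a distinct set of atoms, giving 3 matches.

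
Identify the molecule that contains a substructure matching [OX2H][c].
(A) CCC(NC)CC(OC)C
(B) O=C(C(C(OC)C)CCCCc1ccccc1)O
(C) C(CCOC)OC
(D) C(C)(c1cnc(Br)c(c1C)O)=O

D

[OX2H][c] describes a hydroxyl oxygen attached to an aromatic carbon (a phenol).
(A) has a methoxy ether (-OCH3) but the oxygen has H0, not H1.
(B) has a methoxy ether (-OCH3) but the oxygen has H0, not H1.
(C) has a methoxy ether (-OCH3) but the oxygen has H0, not H1.
(D) contains a hydroxyl group (-OH), which satisfies every atom and bond constraint.
So the answer is (D).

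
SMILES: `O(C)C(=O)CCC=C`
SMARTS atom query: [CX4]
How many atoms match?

Check the 8 heavy atoms by environment: 3× C (X4) → match; 3× C (X3) → no; 1× O (X1) → no; 1× O (X2) → no.
That gives 3 matching atoms.

3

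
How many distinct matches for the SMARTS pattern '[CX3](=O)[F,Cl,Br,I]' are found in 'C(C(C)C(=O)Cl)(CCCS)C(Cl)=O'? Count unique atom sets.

[CX3](=O)[F,Cl,Br,I] is the SMARTS for an acyl halide: a carbonyl carbon bonded to a halogen.
The molecule carries 2 separate instances of an acyl chloride (-C(=O)Cl) meeting every constraint; each maps to a distinct set of atoms, giving 2 matches.

2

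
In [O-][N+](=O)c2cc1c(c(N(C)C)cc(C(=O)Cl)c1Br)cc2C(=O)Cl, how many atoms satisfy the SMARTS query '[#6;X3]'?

Check the 23 heavy atoms by environment: 10× c (aromatic, X3) → match; 2× C (X3) → match; 3× O (X1) → no; 2× Cl (X1) → no; 1× N (charge +1, X3) → no; 1× O (charge -1, X1) → no; 1× Br (X1) → no; 1× N (X3) → no; 2× C (X4) → no.
Summing the matching environments: 10 + 2 = 12 matching atoms.

12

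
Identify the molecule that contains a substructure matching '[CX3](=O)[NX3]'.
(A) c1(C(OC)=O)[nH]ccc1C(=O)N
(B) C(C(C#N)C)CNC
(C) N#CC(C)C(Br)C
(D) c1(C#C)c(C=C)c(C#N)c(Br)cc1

A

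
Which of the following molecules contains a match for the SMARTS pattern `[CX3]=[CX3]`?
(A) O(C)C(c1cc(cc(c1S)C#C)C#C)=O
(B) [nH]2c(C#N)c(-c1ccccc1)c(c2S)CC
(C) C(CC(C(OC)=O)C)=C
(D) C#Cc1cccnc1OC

C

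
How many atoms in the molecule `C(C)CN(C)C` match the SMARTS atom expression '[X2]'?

0

Check the 6 heavy atoms by environment: 5× C (X4) → no; 1× N (X3) → no.
No environment satisfies the query, so 0 matching atoms.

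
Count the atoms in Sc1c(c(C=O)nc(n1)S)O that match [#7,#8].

4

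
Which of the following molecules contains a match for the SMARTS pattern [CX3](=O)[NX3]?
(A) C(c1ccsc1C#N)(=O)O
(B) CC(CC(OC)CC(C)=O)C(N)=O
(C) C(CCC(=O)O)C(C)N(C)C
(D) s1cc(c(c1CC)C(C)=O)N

[CX3](=O)[NX3] describes a carbonyl carbon bonded to a trivalent nitrogen (an amide).
(A) has a nitrile (-C#N) but the nitrile N is NX1 (triple-bonded), not NX3.
(B) contains a primary amide (-C(=O)NH2), which satisfies every atom and bond constraint.
(C) has a carboxylic acid group (-C(=O)OH) but the carbonyl is bonded to O, not to an NX3 nitrogen.
(D) has a primary amino group (-NH2) but the -NH2 is not attached to a carbonyl carbon.
So the answer is (B).

B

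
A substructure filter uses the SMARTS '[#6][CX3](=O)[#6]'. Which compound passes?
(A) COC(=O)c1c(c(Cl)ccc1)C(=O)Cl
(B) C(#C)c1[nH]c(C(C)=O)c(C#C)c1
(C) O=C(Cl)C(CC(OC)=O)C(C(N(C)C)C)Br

B

[#6][CX3](=O)[#6] describes a carbonyl carbon (no H) flanked by two carbons (a ketone).
(A) has a methyl-ester group (-C(=O)OCH3) but one neighbour of the carbonyl carbon is O, not C.
(B) contains an acetyl/ketone group (-C(=O)CH3), which satisfies every atom and bond constraint.
(C) has a methyl-ester group (-C(=O)OCH3) but one neighbour of the carbonyl carbon is O, not C.
So the answer is (B).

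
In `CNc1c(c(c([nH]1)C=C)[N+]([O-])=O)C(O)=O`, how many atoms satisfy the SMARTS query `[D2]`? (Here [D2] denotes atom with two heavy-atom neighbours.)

3

The query [D2] means: atom with exactly two heavy-atom neighbours.
Check the 15 heavy atoms by environment: 1× n (aromatic, D2) → match; 4× c (aromatic, D3) → no; 1× N (D2) → match; 2× C (D1) → no; 1× C (D2) → match; 1× C (D3) → no; 3× O (D1) → no; 1× N (charge +1, D3) → no; 1× O (charge -1, D1) → no.
Summing the matching environments: 1 + 1 + 1 = 3 matching atoms.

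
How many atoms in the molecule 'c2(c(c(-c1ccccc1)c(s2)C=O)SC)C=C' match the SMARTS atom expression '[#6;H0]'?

The query [#6;H0] means: any carbon with no attached hydrogen.
Check the 17 heavy atoms by environment: 1× s (aromatic, H0) → no; 5× c (aromatic, H0) → match; 2× C (H1) → no; 1× C (H2) → no; 1× S (H0) → no; 1× C (H3) → no; 1× O (H0) → no; 5× c (aromatic, H1) → no.
That gives 5 matching atoms.

5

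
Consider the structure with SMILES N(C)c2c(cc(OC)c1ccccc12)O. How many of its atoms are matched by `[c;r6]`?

10

Check the 15 heavy atoms by environment: 10× c (aromatic, in 6-ring) → match; 2× O (acyclic) → no; 2× C (acyclic) → no; 1× N (acyclic) → no.
That gives 10 matching atoms.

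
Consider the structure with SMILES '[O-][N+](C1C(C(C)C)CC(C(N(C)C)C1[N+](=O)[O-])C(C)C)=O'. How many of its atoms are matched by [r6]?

6

The query [r6] means: r6 matches atoms in a six-membered ring.
Check the 21 heavy atoms by environment: 6× C (in 6-ring) → match; 8× C (acyclic) → no; 1× N (acyclic) → no; 2× N (charge +1, acyclic) → no; 2× O (charge -1, acyclic) → no; 2× O (acyclic) → no.
That gives 6 matching atoms.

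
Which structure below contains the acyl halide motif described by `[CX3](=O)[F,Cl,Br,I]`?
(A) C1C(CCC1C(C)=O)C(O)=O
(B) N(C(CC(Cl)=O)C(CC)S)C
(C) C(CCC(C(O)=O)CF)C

B

[CX3](=O)[F,Cl,Br,I] describes a carbonyl carbon bonded to a halogen (an acyl halide).
(A) has a carboxylic acid group (-C(=O)OH) but the carbonyl is bonded to -OH, not to a halogen.
(B) contains an acyl chloride (-C(=O)Cl), which satisfies every atom and bond constraint.
(C) has a carboxylic acid group (-C(=O)OH) but the carbonyl is bonded to -OH, not to a halogen.
So the answer is (B).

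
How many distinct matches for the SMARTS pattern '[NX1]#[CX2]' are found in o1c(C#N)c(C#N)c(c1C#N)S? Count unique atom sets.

[NX1]#[CX2] is the SMARTS for a nitrile: a nitrogen triple-bonded to a two-connected carbon.
The molecule carries 3 separate instances of a nitrile (-C#N) meeting every constraint; each maps to a distinct set of atoms, giving 3 matches.

3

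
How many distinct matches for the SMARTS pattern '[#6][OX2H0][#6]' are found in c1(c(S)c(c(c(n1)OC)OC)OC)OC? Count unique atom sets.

4

[#6][OX2H0][#6] is the SMARTS for an ether: an aliphatic oxygen bridging two carbons with no H on the oxygen.
The molecule carries 4 separate instances of a methoxy ether (-OCH3) meeting every constraint; each maps to a distinct set of atoms, giving 4 matches.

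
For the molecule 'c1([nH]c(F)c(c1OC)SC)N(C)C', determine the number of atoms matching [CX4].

4

The query [CX4] means: C with X4: aliphatic carbon with exactly 4 total connections (bonds + H).
Check the 13 heavy atoms by environment: 1× n (aromatic, X3) → no; 4× c (aromatic, X3) → no; 1× N (X3) → no; 4× C (X4) → match; 1× S (X2) → no; 1× F (X1) → no; 1× O (X2) → no.
That gives 4 matching atoms.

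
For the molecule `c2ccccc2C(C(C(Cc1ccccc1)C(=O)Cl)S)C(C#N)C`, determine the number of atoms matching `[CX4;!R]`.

The query [CX4;!R] means: aliphatic carbon with four total connections, not in a ring.
Check the 24 heavy atoms by environment: 6× C (X4, acyclic) → match; 1× S (X2, acyclic) → no; 1× C (X3, acyclic) → no; 1× O (X1, acyclic) → no; 1× Cl (X1, acyclic) → no; 1× C (X2, acyclic) → no; 1× N (X1, acyclic) → no; 12× c (aromatic, X3, in 6-ring) → no.
That gives 6 matching atoms.

6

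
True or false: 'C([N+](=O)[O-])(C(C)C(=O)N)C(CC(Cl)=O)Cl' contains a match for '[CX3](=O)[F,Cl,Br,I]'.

True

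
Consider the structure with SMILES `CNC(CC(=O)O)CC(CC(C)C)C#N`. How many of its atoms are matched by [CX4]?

9

The query [CX4] means: C with X4: aliphatic carbon with exactly 4 total connections (bonds + H).
Check the 15 heavy atoms by environment: 9× C (X4) → match; 1× C (X2) → no; 1× N (X1) → no; 1× C (X3) → no; 1× O (X1) → no; 1× O (X2) → no; 1× N (X3) → no.
That gives 9 matching atoms.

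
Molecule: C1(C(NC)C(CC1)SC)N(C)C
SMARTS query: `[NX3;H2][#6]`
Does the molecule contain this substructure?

No

The pattern [NX3;H2][#6] describes a trivalent nitrogen with two H attached to carbon — a primary amine.
The closest candidate here is a dimethylamino group (-N(CH3)2), but the nitrogen has H0, not H2. No other fragment satisfies the full query, so there is no match.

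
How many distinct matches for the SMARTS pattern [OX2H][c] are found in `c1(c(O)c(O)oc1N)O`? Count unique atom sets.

[OX2H][c] is the SMARTS for a phenol: a hydroxyl oxygen attached to an aromatic carbon.
The molecule carries 3 separate instances of a hydroxyl group (-OH) meeting every constraint; each maps to a distinct set of atoms, giving 3 matches.

3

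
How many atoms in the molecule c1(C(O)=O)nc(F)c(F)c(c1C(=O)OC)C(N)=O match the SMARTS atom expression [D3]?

Check the 18 heavy atoms by environment: 1× n (aromatic, D2) → no; 5× c (aromatic, D3) → match; 2× F (D1) → no; 3× C (D3) → match; 4× O (D1) → no; 1× N (D1) → no; 1× O (D2) → no; 1× C (D1) → no.
Summing the matching environments: 5 + 3 = 8 matching atoms.

8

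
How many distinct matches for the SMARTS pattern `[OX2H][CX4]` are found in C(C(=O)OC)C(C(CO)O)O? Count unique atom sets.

3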